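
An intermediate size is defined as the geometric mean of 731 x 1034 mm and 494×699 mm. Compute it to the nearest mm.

601 × 850 mm

Short side: √(731 · 494) = √361114 ≈ 600.9 → 601 mm
Long side: √(1034 · 699) = √722766 ≈ 850.2 → 850 mm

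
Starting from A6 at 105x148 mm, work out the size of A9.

A7: ⌊148/2⌋ × 105 = 74 × 105 mm
A8: ⌊105/2⌋ × 74 = 52 × 74 mm
A9: ⌊74/2⌋ × 52 = 37 × 52 mm

37 × 52 mm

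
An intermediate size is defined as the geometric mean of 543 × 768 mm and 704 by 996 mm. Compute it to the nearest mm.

618 × 875 mm

Short side: √(543 · 704) = √382272 ≈ 618.3 → 618 mm
Long side: √(768 · 996) = √764928 ≈ 874.6 → 875 mm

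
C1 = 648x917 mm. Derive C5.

C2: ⌊917/2⌋ × 648 = 458 × 648 mm
C3: ⌊648/2⌋ × 458 = 324 × 458 mm
C4: ⌊458/2⌋ × 324 = 229 × 324 mm
C5: ⌊324/2⌋ × 229 = 162 × 229 mm

162 × 229 mm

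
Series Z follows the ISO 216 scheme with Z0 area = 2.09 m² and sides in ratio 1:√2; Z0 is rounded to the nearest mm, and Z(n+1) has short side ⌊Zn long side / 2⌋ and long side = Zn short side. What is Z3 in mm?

Let Z0's short side be w mm. w · w√2 = 2.09 m² = 2,090,000 mm², so w ≈ 1215.7 mm and w√2 ≈ 1719.2 mm → Z0 = 1216 × 1719 mm.
Z1: ⌊1719/2⌋ × 1216 = 859 × 1216 mm
Z2: ⌊1216/2⌋ × 859 = 608 × 859 mm
Z3: ⌊859/2⌋ × 608 = 429 × 608 mm

429 × 608 mm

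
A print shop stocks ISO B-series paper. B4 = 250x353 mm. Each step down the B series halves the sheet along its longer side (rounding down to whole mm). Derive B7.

88 × 125 mm

B5: ⌊353/2⌋ × 250 = 176 × 250 mm
B6: ⌊250/2⌋ × 176 = 125 × 176 mm
B7: ⌊176/2⌋ × 125 = 88 × 125 mm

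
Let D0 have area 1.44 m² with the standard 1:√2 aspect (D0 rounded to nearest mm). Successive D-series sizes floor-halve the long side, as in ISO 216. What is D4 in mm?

252 × 356 mm

Let D0's short side be w mm. w · w√2 = 1.44 m² = 1,440,000 mm², so w ≈ 1009.1 mm and w√2 ≈ 1427.0 mm → D0 = 1009 × 1427 mm.
D1: ⌊1427/2⌋ × 1009 = 713 × 1009 mm
D2: ⌊1009/2⌋ × 713 = 504 × 713 mm
D3: ⌊713/2⌋ × 504 = 356 × 504 mm
D4: ⌊504/2⌋ × 356 = 252 × 356 mm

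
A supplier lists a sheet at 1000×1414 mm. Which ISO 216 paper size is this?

Aspect ratio 1414/1000 ≈ 1.414 — close to the ISO √2 ≈ 1.414.
In the B-series (B0 = 1000 × 1414 mm): B0 = 1000 × 1414 mm.

B0 (1000 × 1414 mm)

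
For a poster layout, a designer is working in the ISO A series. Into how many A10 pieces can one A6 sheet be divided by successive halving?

16

A6 = 105 × 148 mm; A10 = 26 × 37 mm.
Each halving step doubles the count; 4 steps from A6 to A10.
2^4 = 16.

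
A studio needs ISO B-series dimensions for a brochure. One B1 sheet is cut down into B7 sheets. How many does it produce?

64

Each ISO step halves the sheet: 1 × B1 → 2 × B2 → 4 × B3 → 8 × B4 → …
From B1 to B7 is 6 halving steps: 2^6 = 64.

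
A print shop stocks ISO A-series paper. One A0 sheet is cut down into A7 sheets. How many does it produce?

A0 = 841 × 1189 mm; A7 = 74 × 105 mm.
Each halving step doubles the count; 7 steps from A0 to A7.
2^7 = 128.

128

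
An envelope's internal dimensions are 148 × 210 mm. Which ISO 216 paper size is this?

A5 (148 × 210 mm)

Aspect ratio 210/148 ≈ 1.419 — close to the ISO √2 ≈ 1.414.
In the A-series (A0 area = 1 m²): A5 = 148 × 210 mm.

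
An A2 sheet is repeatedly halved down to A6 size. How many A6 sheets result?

16

Each ISO step halves the sheet: 1 × A2 → 2 × A3 → 4 × A4 → 8 × A5 → …
From A2 to A6 is 4 halving steps: 2^4 = 16.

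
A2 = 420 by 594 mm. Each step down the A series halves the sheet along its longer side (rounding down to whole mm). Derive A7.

74 × 105 mm

A3: ⌊594/2⌋ × 420 = 297 × 420 mm
A4: ⌊420/2⌋ × 297 = 210 × 297 mm
A5: ⌊297/2⌋ × 210 = 148 × 210 mm
A6: ⌊210/2⌋ × 148 = 105 × 148 mm
A7: ⌊148/2⌋ × 105 = 74 × 105 mm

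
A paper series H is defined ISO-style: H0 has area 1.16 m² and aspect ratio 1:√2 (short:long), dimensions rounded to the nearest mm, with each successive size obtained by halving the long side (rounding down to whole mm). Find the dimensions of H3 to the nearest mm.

320 × 453 mm

Let H0's short side be w mm. w · w√2 = 1.16 m² = 1,160,000 mm², so w ≈ 905.7 mm and w√2 ≈ 1280.8 mm → H0 = 906 × 1281 mm.
H1: ⌊1281/2⌋ × 906 = 640 × 906 mm
H2: ⌊906/2⌋ × 640 = 453 × 640 mm
H3: ⌊640/2⌋ × 453 = 320 × 453 mm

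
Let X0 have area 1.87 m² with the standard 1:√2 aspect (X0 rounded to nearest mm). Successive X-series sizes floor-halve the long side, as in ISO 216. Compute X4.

Let X0's short side be w mm. w · w√2 = 1.87 m² = 1,870,000 mm², so w ≈ 1149.9 mm and w√2 ≈ 1626.2 mm → X0 = 1150 × 1626 mm.
X1: ⌊1626/2⌋ × 1150 = 813 × 1150 mm
X2: ⌊1150/2⌋ × 813 = 575 × 813 mm
X3: ⌊813/2⌋ × 575 = 406 × 575 mm
X4: ⌊575/2⌋ × 406 = 287 × 406 mm

287 × 406 mm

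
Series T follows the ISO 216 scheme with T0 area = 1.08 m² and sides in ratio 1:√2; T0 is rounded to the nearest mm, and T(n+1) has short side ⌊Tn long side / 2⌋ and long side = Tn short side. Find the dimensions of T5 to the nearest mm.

154 × 218 mm

Let T0's short side be w mm. w · w√2 = 1.08 m² = 1,080,000 mm², so w ≈ 873.9 mm and w√2 ≈ 1235.9 mm → T0 = 874 × 1236 mm.
T1: ⌊1236/2⌋ × 874 = 618 × 874 mm
T2: ⌊874/2⌋ × 618 = 437 × 618 mm
T3: ⌊618/2⌋ × 437 = 309 × 437 mm
T4: ⌊437/2⌋ × 309 = 218 × 309 mm
T5: ⌊309/2⌋ × 218 = 154 × 218 mm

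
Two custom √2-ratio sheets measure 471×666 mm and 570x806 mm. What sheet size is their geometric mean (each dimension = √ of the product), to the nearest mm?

518 × 733 mm

Short side: √(471 · 570) = √268470 ≈ 518.1 → 518 mm
Long side: √(666 · 806) = √536796 ≈ 732.7 → 733 mm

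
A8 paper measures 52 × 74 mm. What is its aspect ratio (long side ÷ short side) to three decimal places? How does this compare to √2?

74 / 52 = 1.423
ISO 216 targets √2 ≈ 1.414; the +0.009 deviation is from mm rounding.

1.423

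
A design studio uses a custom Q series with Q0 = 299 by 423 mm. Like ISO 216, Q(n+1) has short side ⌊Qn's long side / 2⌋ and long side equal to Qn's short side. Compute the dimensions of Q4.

74 × 105 mm

Q1: ⌊423/2⌋ × 299 = 211 × 299 mm
Q2: ⌊299/2⌋ × 211 = 149 × 211 mm
Q3: ⌊211/2⌋ × 149 = 105 × 149 mm
Q4: ⌊149/2⌋ × 105 = 74 × 105 mm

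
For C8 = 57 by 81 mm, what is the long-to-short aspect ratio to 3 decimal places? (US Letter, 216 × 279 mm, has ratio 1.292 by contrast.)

1.421

81 / 57 = 1.421
ISO 216 targets √2 ≈ 1.414; the +0.007 deviation is from mm rounding.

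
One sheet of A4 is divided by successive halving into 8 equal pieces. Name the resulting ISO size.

8 = 2^3, so 3 halving steps.
A4 → A5 → … → A7 after 3 steps.

A7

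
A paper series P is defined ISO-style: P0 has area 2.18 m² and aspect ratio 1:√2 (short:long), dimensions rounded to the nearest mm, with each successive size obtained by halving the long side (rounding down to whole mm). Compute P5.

219 × 310 mm

Let P0's short side be w mm. w · w√2 = 2.18 m² = 2,180,000 mm², so w ≈ 1241.6 mm and w√2 ≈ 1755.8 mm → P0 = 1242 × 1756 mm.
P1: ⌊1756/2⌋ × 1242 = 878 × 1242 mm
P2: ⌊1242/2⌋ × 878 = 621 × 878 mm
P3: ⌊878/2⌋ × 621 = 439 × 621 mm
P4: ⌊621/2⌋ × 439 = 310 × 439 mm
P5: ⌊439/2⌋ × 310 = 219 × 310 mm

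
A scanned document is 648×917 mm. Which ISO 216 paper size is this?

Aspect ratio 917/648 ≈ 1.415 — close to the ISO √2 ≈ 1.414.
In the C-series (envelope sizes, between A and B): C1 = 648 × 917 mm.

C1 (648 × 917 mm)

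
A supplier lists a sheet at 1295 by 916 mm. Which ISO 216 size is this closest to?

Aspect ratio 1295/916 ≈ 1.414 — close to the ISO √2 ≈ 1.414.
In the C-series (envelope sizes, between A and B): C0 = 917 × 1297 mm.
Off by 3 mm total — nearest standard size.

C0 (917 × 1297 mm)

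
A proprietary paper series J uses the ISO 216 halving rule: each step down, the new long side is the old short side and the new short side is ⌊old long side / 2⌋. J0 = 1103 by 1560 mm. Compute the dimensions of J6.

J1 = 780 × 1103 mm (from J0 by 1 halving).
J2: ⌊1103/2⌋ × 780 = 551 × 780 mm
J3: ⌊780/2⌋ × 551 = 390 × 551 mm
J4: ⌊551/2⌋ × 390 = 275 × 390 mm
J5: ⌊390/2⌋ × 275 = 195 × 275 mm
J6: ⌊275/2⌋ × 195 = 137 × 195 mm

137 × 195 mm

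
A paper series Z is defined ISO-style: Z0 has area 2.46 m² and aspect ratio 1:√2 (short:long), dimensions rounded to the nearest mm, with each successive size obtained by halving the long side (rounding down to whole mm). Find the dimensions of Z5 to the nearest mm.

Let Z0's short side be w mm. w · w√2 = 2.46 m² = 2,460,000 mm², so w ≈ 1318.9 mm and w√2 ≈ 1865.2 mm → Z0 = 1319 × 1865 mm.
Z1: ⌊1865/2⌋ × 1319 = 932 × 1319 mm
Z2: ⌊1319/2⌋ × 932 = 659 × 932 mm
Z3: ⌊932/2⌋ × 659 = 466 × 659 mm
Z4: ⌊659/2⌋ × 466 = 329 × 466 mm
Z5: ⌊466/2⌋ × 329 = 233 × 329 mm

233 × 329 mm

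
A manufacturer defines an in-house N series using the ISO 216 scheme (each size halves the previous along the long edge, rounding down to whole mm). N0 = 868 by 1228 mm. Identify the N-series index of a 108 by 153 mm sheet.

N6

N0: 868 × 1228 mm
N1: 614 × 868 mm
N2: 434 × 614 mm
N3: 307 × 434 mm
N4: 217 × 307 mm
N5: 153 × 217 mm
N6: 108 × 153 mm
N7: 76 × 108 mm
→ matches N6.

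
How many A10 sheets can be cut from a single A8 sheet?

4

A8 = 52 × 74 mm; A10 = 26 × 37 mm.
Each halving step doubles the count; 2 steps from A8 to A10.
2^2 = 4.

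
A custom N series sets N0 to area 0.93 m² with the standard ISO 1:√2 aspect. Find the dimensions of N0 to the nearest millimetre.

811 × 1147 mm

Let the short side be w mm. Then w · w√2 = 0.93 m² = 930,000 mm².
w² = 930,000/√2, so w ≈ 810.9 mm; long side = w√2 ≈ 1146.8 mm.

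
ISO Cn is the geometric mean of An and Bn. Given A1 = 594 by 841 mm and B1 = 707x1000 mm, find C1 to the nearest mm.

Short side: √(594 · 707) = √419958 ≈ 648.0 → 648 mm
Long side: √(841 · 1000) = √841000 ≈ 917.1 → 917 mm

648 × 917 mm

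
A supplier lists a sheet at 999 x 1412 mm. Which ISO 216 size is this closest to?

B0 (1000 × 1414 mm)

Aspect ratio 1412/999 ≈ 1.413 — close to the ISO √2 ≈ 1.414.
In the B-series (B0 = 1000 × 1414 mm): B0 = 1000 × 1414 mm.
Off by 3 mm total — nearest standard size.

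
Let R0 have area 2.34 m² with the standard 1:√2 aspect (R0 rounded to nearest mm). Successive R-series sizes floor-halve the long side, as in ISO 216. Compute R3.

Let R0's short side be w mm. w · w√2 = 2.34 m² = 2,340,000 mm², so w ≈ 1286.3 mm and w√2 ≈ 1819.1 mm → R0 = 1286 × 1819 mm.
R1: ⌊1819/2⌋ × 1286 = 909 × 1286 mm
R2: ⌊1286/2⌋ × 909 = 643 × 909 mm
R3: ⌊909/2⌋ × 643 = 454 × 643 mm

454 × 643 mm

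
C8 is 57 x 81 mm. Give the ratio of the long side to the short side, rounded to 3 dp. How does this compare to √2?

1.421

81 / 57 = 1.421
ISO 216 targets √2 ≈ 1.414; the +0.007 deviation is from mm rounding.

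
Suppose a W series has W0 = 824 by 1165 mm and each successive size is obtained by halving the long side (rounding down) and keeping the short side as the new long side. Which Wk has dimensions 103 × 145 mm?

W6

W0: 824 × 1165 mm
W1: 582 × 824 mm
W2: 412 × 582 mm
W3: 291 × 412 mm
W4: 206 × 291 mm
W5: 145 × 206 mm
W6: 103 × 145 mm
W7: 72 × 103 mm
→ matches W6.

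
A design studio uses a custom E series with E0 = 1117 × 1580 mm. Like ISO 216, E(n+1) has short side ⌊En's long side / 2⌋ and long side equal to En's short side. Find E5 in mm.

197 × 279 mm

E1: ⌊1580/2⌋ × 1117 = 790 × 1117 mm
E2: ⌊1117/2⌋ × 790 = 558 × 790 mm
E3: ⌊790/2⌋ × 558 = 395 × 558 mm
E4: ⌊558/2⌋ × 395 = 279 × 395 mm
E5: ⌊395/2⌋ × 279 = 197 × 279 mm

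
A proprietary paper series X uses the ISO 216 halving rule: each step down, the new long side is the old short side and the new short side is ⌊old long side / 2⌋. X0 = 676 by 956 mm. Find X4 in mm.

169 × 239 mm

X1: ⌊956/2⌋ × 676 = 478 × 676 mm
X2: ⌊676/2⌋ × 478 = 338 × 478 mm
X3: ⌊478/2⌋ × 338 = 239 × 338 mm
X4: ⌊338/2⌋ × 239 = 169 × 239 mm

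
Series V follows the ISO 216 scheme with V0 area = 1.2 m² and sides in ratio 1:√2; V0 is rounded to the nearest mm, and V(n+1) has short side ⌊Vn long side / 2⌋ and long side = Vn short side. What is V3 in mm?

Let V0's short side be w mm. w · w√2 = 1.2 m² = 1,200,000 mm², so w ≈ 921.2 mm and w√2 ≈ 1302.7 mm → V0 = 921 × 1303 mm.
V1: ⌊1303/2⌋ × 921 = 651 × 921 mm
V2: ⌊921/2⌋ × 651 = 460 × 651 mm
V3: ⌊651/2⌋ × 460 = 325 × 460 mm

325 × 460 mm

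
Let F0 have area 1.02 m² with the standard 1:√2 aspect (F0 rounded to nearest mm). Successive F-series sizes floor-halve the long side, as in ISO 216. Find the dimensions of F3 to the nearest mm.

300 × 424 mm

Let F0's short side be w mm. w · w√2 = 1.02 m² = 1,020,000 mm², so w ≈ 849.3 mm and w√2 ≈ 1201.0 mm → F0 = 849 × 1201 mm.
F1: ⌊1201/2⌋ × 849 = 600 × 849 mm
F2: ⌊849/2⌋ × 600 = 424 × 600 mm
F3: ⌊600/2⌋ × 424 = 300 × 424 mm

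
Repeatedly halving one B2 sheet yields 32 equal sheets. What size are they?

32 = 2^5, so 5 halving steps.
B2 → B3 → … → B7 after 5 steps.

B7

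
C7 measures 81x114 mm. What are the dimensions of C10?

C8: ⌊114/2⌋ × 81 = 57 × 81 mm
C9: ⌊81/2⌋ × 57 = 40 × 57 mm
C10: ⌊57/2⌋ × 40 = 28 × 40 mm

28 × 40 mm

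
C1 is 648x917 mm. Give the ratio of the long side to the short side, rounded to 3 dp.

917 / 648 = 1.415
Matches √2 ≈ 1.414 — the ISO 216 defining ratio.

1.415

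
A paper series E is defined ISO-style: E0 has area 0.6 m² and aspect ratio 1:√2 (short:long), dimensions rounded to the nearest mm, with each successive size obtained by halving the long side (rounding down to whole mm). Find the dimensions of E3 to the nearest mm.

230 × 325 mm

Let E0's short side be w mm. w · w√2 = 0.6 m² = 600,000 mm², so w ≈ 651.4 mm and w√2 ≈ 921.2 mm → E0 = 651 × 921 mm.
E1: ⌊921/2⌋ × 651 = 460 × 651 mm
E2: ⌊651/2⌋ × 460 = 325 × 460 mm
E3: ⌊460/2⌋ × 325 = 230 × 325 mm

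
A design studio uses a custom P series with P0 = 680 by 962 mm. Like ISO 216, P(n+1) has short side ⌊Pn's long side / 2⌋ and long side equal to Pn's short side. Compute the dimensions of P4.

P1: ⌊962/2⌋ × 680 = 481 × 680 mm
P2: ⌊680/2⌋ × 481 = 340 × 481 mm
P3: ⌊481/2⌋ × 340 = 240 × 340 mm
P4: ⌊340/2⌋ × 240 = 170 × 240 mm

170 × 240 mm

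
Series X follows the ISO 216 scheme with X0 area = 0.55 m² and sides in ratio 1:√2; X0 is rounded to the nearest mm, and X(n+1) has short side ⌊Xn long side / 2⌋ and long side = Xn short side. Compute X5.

110 × 156 mm

Let X0's short side be w mm. w · w√2 = 0.55 m² = 550,000 mm², so w ≈ 623.6 mm and w√2 ≈ 881.9 mm → X0 = 624 × 882 mm.
X1: ⌊882/2⌋ × 624 = 441 × 624 mm
X2: ⌊624/2⌋ × 441 = 312 × 441 mm
X3: ⌊441/2⌋ × 312 = 220 × 312 mm
X4: ⌊312/2⌋ × 220 = 156 × 220 mm
X5: ⌊220/2⌋ × 156 = 110 × 156 mm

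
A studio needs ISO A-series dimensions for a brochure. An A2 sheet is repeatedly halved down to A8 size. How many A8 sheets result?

64

Each ISO step halves the sheet: 1 × A2 → 2 × A3 → 4 × A4 → 8 × A5 → …
From A2 to A8 is 6 halving steps: 2^6 = 64.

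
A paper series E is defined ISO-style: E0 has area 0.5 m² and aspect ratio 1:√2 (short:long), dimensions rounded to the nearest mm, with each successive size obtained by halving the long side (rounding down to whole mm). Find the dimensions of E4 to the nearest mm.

Let E0's short side be w mm. w · w√2 = 0.5 m² = 500,000 mm², so w ≈ 594.6 mm and w√2 ≈ 840.9 mm → E0 = 595 × 841 mm.
E1: ⌊841/2⌋ × 595 = 420 × 595 mm
E2: ⌊595/2⌋ × 420 = 297 × 420 mm
E3: ⌊420/2⌋ × 297 = 210 × 297 mm
E4: ⌊297/2⌋ × 210 = 148 × 210 mm

148 × 210 mm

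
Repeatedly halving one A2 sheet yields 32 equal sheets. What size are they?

32 = 2^5, so 5 halving steps.
A2 → A3 → … → A7 after 5 steps.

A7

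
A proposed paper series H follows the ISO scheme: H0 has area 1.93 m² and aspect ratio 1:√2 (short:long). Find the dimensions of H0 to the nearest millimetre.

Let the short side be w mm. Then w · w√2 = 1.93 m² = 1,930,000 mm².
w² = 1,930,000/√2, so w ≈ 1168.2 mm; long side = w√2 ≈ 1652.1 mm.

1168 × 1652 mm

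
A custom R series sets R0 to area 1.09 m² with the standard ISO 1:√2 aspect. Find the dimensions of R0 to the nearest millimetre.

878 × 1242 mm

Let the short side be w mm. Then w · w√2 = 1.09 m² = 1,090,000 mm².
w² = 1,090,000/√2, so w ≈ 877.9 mm; long side = w√2 ≈ 1241.6 mm.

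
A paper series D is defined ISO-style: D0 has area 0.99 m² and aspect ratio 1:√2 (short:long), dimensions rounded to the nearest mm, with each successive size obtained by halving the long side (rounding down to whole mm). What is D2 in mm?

Let D0's short side be w mm. w · w√2 = 0.99 m² = 990,000 mm², so w ≈ 836.7 mm and w√2 ≈ 1183.2 mm → D0 = 837 × 1183 mm.
D1: ⌊1183/2⌋ × 837 = 591 × 837 mm
D2: ⌊837/2⌋ × 591 = 418 × 591 mm

418 × 591 mm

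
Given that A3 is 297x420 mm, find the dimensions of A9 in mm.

A4: ⌊420/2⌋ × 297 = 210 × 297 mm
A5: ⌊297/2⌋ × 210 = 148 × 210 mm
A6: ⌊210/2⌋ × 148 = 105 × 148 mm
A7: ⌊148/2⌋ × 105 = 74 × 105 mm
A8: ⌊105/2⌋ × 74 = 52 × 74 mm
A9: ⌊74/2⌋ × 52 = 37 × 52 mm

37 × 52 mm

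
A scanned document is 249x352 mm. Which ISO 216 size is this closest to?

Aspect ratio 352/249 ≈ 1.414 — close to the ISO √2 ≈ 1.414.
In the B-series (B0 = 1000 × 1414 mm): B4 = 250 × 353 mm.
Off by 2 mm total — nearest standard size.

B4 (250 × 353 mm)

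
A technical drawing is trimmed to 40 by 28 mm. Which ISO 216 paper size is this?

Aspect ratio 40/28 ≈ 1.429 — close to the ISO √2 ≈ 1.414.
In the C-series (envelope sizes, between A and B): C10 = 28 × 40 mm.

C10 (28 × 40 mm)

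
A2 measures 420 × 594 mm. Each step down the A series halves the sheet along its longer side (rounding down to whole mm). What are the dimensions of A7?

74 × 105 mm

A3: ⌊594/2⌋ × 420 = 297 × 420 mm
A4: ⌊420/2⌋ × 297 = 210 × 297 mm
A5: ⌊297/2⌋ × 210 = 148 × 210 mm
A6: ⌊210/2⌋ × 148 = 105 × 148 mm
A7: ⌊148/2⌋ × 105 = 74 × 105 mm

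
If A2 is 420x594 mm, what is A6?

A3: ⌊594/2⌋ × 420 = 297 × 420 mm
A4: ⌊420/2⌋ × 297 = 210 × 297 mm
A5: ⌊297/2⌋ × 210 = 148 × 210 mm
A6: ⌊210/2⌋ × 148 = 105 × 148 mm

105 × 148 mm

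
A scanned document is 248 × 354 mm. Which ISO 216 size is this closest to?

B4 (250 × 353 mm)

Aspect ratio 354/248 ≈ 1.427 — close to the ISO √2 ≈ 1.414.
In the B-series (B0 = 1000 × 1414 mm): B4 = 250 × 353 mm.
Off by 3 mm total — nearest standard size.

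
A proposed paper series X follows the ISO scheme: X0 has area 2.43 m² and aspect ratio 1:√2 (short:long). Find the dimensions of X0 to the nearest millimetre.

Let the short side be w mm. Then w · w√2 = 2.43 m² = 2,430,000 mm².
w² = 2,430,000/√2, so w ≈ 1310.8 mm; long side = w√2 ≈ 1853.8 mm.

1311 × 1854 mm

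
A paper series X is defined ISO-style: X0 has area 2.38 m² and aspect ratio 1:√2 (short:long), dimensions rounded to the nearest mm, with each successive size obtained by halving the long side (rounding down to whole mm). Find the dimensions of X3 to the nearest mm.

458 × 648 mm

Let X0's short side be w mm. w · w√2 = 2.38 m² = 2,380,000 mm², so w ≈ 1297.3 mm and w√2 ≈ 1834.6 mm → X0 = 1297 × 1835 mm.
X1: ⌊1835/2⌋ × 1297 = 917 × 1297 mm
X2: ⌊1297/2⌋ × 917 = 648 × 917 mm
X3: ⌊917/2⌋ × 648 = 458 × 648 mm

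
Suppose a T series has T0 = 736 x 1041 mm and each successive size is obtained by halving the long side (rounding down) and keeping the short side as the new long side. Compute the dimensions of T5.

130 × 184 mm

T1 = 520 × 736 mm (from T0 by 1 halving).
T2: ⌊736/2⌋ × 520 = 368 × 520 mm
T3: ⌊520/2⌋ × 368 = 260 × 368 mm
T4: ⌊368/2⌋ × 260 = 184 × 260 mm
T5: ⌊260/2⌋ × 184 = 130 × 184 mm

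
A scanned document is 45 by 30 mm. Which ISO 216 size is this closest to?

B10 (31 × 44 mm)

Aspect ratio 45/30 ≈ 1.500 (ISO target is √2 ≈ 1.414).
In the B-series (B0 = 1000 × 1414 mm): B10 = 31 × 44 mm.
Off by 2 mm total — nearest standard size.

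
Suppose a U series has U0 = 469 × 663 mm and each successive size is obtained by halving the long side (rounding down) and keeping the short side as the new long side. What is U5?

82 × 117 mm

U1: ⌊663/2⌋ × 469 = 331 × 469 mm
U2: ⌊469/2⌋ × 331 = 234 × 331 mm
U3: ⌊331/2⌋ × 234 = 165 × 234 mm
U4: ⌊234/2⌋ × 165 = 117 × 165 mm
U5: ⌊165/2⌋ × 117 = 82 × 117 mm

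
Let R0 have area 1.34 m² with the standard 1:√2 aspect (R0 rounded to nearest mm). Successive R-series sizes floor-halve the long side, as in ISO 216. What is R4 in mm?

243 × 344 mm

Let R0's short side be w mm. w · w√2 = 1.34 m² = 1,340,000 mm², so w ≈ 973.4 mm and w√2 ≈ 1376.6 mm → R0 = 973 × 1377 mm.
R1: ⌊1377/2⌋ × 973 = 688 × 973 mm
R2: ⌊973/2⌋ × 688 = 486 × 688 mm
R3: ⌊688/2⌋ × 486 = 344 × 486 mm
R4: ⌊486/2⌋ × 344 = 243 × 344 mm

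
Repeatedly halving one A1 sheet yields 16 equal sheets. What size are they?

A5

16 = 2^4, so 4 halving steps.
A1 → A2 → … → A5 after 4 steps.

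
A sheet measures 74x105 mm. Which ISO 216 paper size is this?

A7 (74 × 105 mm)

Aspect ratio 105/74 ≈ 1.419 — close to the ISO √2 ≈ 1.414.
In the A-series (A0 area = 1 m²): A7 = 74 × 105 mm.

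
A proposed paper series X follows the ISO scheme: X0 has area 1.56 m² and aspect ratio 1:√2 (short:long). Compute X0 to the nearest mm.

1050 × 1485 mm

Let the short side be w mm. Then w · w√2 = 1.56 m² = 1,560,000 mm².
w² = 1,560,000/√2, so w ≈ 1050.3 mm; long side = w√2 ≈ 1485.3 mm.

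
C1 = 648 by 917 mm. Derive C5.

C2: ⌊917/2⌋ × 648 = 458 × 648 mm
C3: ⌊648/2⌋ × 458 = 324 × 458 mm
C4: ⌊458/2⌋ × 324 = 229 × 324 mm
C5: ⌊324/2⌋ × 229 = 162 × 229 mm

162 × 229 mm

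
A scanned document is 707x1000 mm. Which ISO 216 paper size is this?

B1 (707 × 1000 mm)

Aspect ratio 1000/707 ≈ 1.414 — close to the ISO √2 ≈ 1.414.
In the B-series (B0 = 1000 × 1414 mm): B1 = 707 × 1000 mm.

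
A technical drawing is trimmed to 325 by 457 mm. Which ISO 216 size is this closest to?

C3 (324 × 458 mm)

Aspect ratio 457/325 ≈ 1.406 — close to the ISO √2 ≈ 1.414.
In the C-series (envelope sizes, between A and B): C3 = 324 × 458 mm.
Off by 2 mm total — nearest standard size.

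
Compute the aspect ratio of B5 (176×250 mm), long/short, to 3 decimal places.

1.420

250 / 176 = 1.420
ISO 216 targets √2 ≈ 1.414; the +0.006 deviation is from mm rounding.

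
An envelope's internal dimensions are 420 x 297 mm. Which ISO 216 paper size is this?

A3 (297 × 420 mm)

Aspect ratio 420/297 ≈ 1.414 — close to the ISO √2 ≈ 1.414.
In the A-series (A0 area = 1 m²): A3 = 297 × 420 mm.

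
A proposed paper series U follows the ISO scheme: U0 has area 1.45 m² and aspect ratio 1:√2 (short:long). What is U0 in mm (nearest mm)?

1013 × 1432 mm

Let the short side be w mm. Then w · w√2 = 1.45 m² = 1,450,000 mm².
w² = 1,450,000/√2, so w ≈ 1012.6 mm; long side = w√2 ≈ 1432.0 mm.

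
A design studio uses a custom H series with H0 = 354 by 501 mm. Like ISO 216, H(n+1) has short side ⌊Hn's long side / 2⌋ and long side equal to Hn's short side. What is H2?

H1: ⌊501/2⌋ × 354 = 250 × 354 mm
H2: ⌊354/2⌋ × 250 = 177 × 250 mm

177 × 250 mm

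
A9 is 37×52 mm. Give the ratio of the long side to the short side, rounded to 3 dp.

52 / 37 = 1.405
ISO 216 targets √2 ≈ 1.414; the -0.009 deviation is from mm rounding.

1.405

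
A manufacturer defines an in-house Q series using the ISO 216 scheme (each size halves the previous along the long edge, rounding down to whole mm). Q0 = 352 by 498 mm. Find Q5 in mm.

Q1: ⌊498/2⌋ × 352 = 249 × 352 mm
Q2: ⌊352/2⌋ × 249 = 176 × 249 mm
Q3: ⌊249/2⌋ × 176 = 124 × 176 mm
Q4: ⌊176/2⌋ × 124 = 88 × 124 mm
Q5: ⌊124/2⌋ × 88 = 62 × 88 mm

62 × 88 mm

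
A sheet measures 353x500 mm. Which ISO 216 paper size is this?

B3 (353 × 500 mm)

Aspect ratio 500/353 ≈ 1.416 — close to the ISO √2 ≈ 1.414.
In the B-series (B0 = 1000 × 1414 mm): B3 = 353 × 500 mm.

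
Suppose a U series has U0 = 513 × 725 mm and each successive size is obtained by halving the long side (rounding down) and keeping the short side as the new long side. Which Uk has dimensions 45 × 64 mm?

U0: 513 × 725 mm
U1: 362 × 513 mm
U2: 256 × 362 mm
U3: 181 × 256 mm
U4: 128 × 181 mm
U5: 90 × 128 mm
U6: 64 × 90 mm
U7: 45 × 64 mm
U8: 32 × 45 mm
→ matches U7.

U7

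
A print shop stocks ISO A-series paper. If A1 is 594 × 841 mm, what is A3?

297 × 420 mm

A2: ⌊841/2⌋ × 594 = 420 × 594 mm
A3: ⌊594/2⌋ × 420 = 297 × 420 mm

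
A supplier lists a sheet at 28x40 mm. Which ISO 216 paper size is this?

Aspect ratio 40/28 ≈ 1.429 — close to the ISO √2 ≈ 1.414.
In the C-series (envelope sizes, between A and B): C10 = 28 × 40 mm.

C10 (28 × 40 mm)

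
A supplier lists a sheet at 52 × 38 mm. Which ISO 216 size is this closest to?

Aspect ratio 52/38 ≈ 1.368 (ISO target is √2 ≈ 1.414).
In the A-series (A0 area = 1 m²): A9 = 37 × 52 mm.
Off by 1 mm total — nearest standard size.

A9 (37 × 52 mm)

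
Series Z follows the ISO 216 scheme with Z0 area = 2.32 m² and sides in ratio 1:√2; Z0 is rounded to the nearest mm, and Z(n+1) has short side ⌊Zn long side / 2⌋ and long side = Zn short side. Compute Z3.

452 × 640 mm

Let Z0's short side be w mm. w · w√2 = 2.32 m² = 2,320,000 mm², so w ≈ 1280.8 mm and w√2 ≈ 1811.3 mm → Z0 = 1281 × 1811 mm.
Z1: ⌊1811/2⌋ × 1281 = 905 × 1281 mm
Z2: ⌊1281/2⌋ × 905 = 640 × 905 mm
Z3: ⌊905/2⌋ × 640 = 452 × 640 mm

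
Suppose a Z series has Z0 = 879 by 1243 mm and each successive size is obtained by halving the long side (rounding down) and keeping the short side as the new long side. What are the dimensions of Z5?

Z1 = 621 × 879 mm (from Z0 by 1 halving).
Z2: ⌊879/2⌋ × 621 = 439 × 621 mm
Z3: ⌊621/2⌋ × 439 = 310 × 439 mm
Z4: ⌊439/2⌋ × 310 = 219 × 310 mm
Z5: ⌊310/2⌋ × 219 = 155 × 219 mm

155 × 219 mm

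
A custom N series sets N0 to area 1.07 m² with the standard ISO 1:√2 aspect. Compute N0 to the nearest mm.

Let the short side be w mm. Then w · w√2 = 1.07 m² = 1,070,000 mm².
w² = 1,070,000/√2, so w ≈ 869.8 mm; long side = w√2 ≈ 1230.1 mm.

870 × 1230 mm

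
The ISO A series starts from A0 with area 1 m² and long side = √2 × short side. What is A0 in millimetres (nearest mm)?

Let the short side be w mm. Then the long side is w√2 and w · w√2 = 10⁶ mm².
w² = 10⁶/√2, so w = 1000 / 2^(1/4) ≈ 840.9 mm; long side = 1000 · 2^(1/4) ≈ 1189.2 mm.

841 × 1189 mm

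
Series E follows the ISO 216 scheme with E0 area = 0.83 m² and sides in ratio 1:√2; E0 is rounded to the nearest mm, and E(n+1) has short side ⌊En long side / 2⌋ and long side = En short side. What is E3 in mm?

270 × 383 mm

Let E0's short side be w mm. w · w√2 = 0.83 m² = 830,000 mm², so w ≈ 766.1 mm and w√2 ≈ 1083.4 mm → E0 = 766 × 1083 mm.
E1: ⌊1083/2⌋ × 766 = 541 × 766 mm
E2: ⌊766/2⌋ × 541 = 383 × 541 mm
E3: ⌊541/2⌋ × 383 = 270 × 383 mm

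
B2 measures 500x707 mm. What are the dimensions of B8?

B3: ⌊707/2⌋ × 500 = 353 × 500 mm
B4: ⌊500/2⌋ × 353 = 250 × 353 mm
B5: ⌊353/2⌋ × 250 = 176 × 250 mm
B6: ⌊250/2⌋ × 176 = 125 × 176 mm
B7: ⌊176/2⌋ × 125 = 88 × 125 mm
B8: ⌊125/2⌋ × 88 = 62 × 88 mm

62 × 88 mm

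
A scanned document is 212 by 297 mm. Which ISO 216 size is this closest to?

A4 (210 × 297 mm)

Aspect ratio 297/212 ≈ 1.401 — close to the ISO √2 ≈ 1.414.
In the A-series (A0 area = 1 m²): A4 = 210 × 297 mm.
Off by 2 mm total — nearest standard size.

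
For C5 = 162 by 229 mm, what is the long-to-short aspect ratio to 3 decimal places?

229 / 162 = 1.414
Matches √2 ≈ 1.414 — the ISO 216 defining ratio.

1.414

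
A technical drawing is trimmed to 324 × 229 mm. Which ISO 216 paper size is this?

Aspect ratio 324/229 ≈ 1.415 — close to the ISO √2 ≈ 1.414.
In the C-series (envelope sizes, between A and B): C4 = 229 × 324 mm.

C4 (229 × 324 mm)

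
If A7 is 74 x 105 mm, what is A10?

26 × 37 mm

A8: ⌊105/2⌋ × 74 = 52 × 74 mm
A9: ⌊74/2⌋ × 52 = 37 × 52 mm
A10: ⌊52/2⌋ × 37 = 26 × 37 mm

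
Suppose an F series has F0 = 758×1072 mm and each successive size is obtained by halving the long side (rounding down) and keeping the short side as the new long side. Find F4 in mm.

F1: ⌊1072/2⌋ × 758 = 536 × 758 mm
F2: ⌊758/2⌋ × 536 = 379 × 536 mm
F3: ⌊536/2⌋ × 379 = 268 × 379 mm
F4: ⌊379/2⌋ × 268 = 189 × 268 mm

189 × 268 mm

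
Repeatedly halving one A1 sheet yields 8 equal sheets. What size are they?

8 = 2^3, so 3 halving steps.
A1 → A2 → … → A4 after 3 steps.

A4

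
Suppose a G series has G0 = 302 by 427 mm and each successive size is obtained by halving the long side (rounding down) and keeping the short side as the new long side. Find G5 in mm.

53 × 75 mm

G1 = 213 × 302 mm (from G0 by 1 halving).
G2: ⌊302/2⌋ × 213 = 151 × 213 mm
G3: ⌊213/2⌋ × 151 = 106 × 151 mm
G4: ⌊151/2⌋ × 106 = 75 × 106 mm
G5: ⌊106/2⌋ × 75 = 53 × 75 mm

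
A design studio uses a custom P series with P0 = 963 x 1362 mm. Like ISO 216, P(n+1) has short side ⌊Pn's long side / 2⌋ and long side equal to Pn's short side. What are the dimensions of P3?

P1: ⌊1362/2⌋ × 963 = 681 × 963 mm
P2: ⌊963/2⌋ × 681 = 481 × 681 mm
P3: ⌊681/2⌋ × 481 = 340 × 481 mm

340 × 481 mm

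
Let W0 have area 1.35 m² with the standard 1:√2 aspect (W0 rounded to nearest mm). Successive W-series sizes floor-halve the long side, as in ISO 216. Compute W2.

Let W0's short side be w mm. w · w√2 = 1.35 m² = 1,350,000 mm², so w ≈ 977.0 mm and w√2 ≈ 1381.7 mm → W0 = 977 × 1382 mm.
W1: ⌊1382/2⌋ × 977 = 691 × 977 mm
W2: ⌊977/2⌋ × 691 = 488 × 691 mm

488 × 691 mm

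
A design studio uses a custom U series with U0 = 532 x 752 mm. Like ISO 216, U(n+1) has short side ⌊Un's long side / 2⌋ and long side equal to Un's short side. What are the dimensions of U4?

133 × 188 mm

U1 = 376 × 532 mm (from U0 by 1 halving).
U2: ⌊532/2⌋ × 376 = 266 × 376 mm
U3: ⌊376/2⌋ × 266 = 188 × 266 mm
U4: ⌊266/2⌋ × 188 = 133 × 188 mm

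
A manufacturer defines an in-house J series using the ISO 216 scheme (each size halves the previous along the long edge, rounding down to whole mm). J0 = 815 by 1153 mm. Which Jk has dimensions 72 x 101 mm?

J0: 815 × 1153 mm
J1: 576 × 815 mm
J2: 407 × 576 mm
J3: 288 × 407 mm
J4: 203 × 288 mm
J5: 144 × 203 mm
J6: 101 × 144 mm
J7: 72 × 101 mm
J8: 50 × 72 mm
→ matches J7.

J7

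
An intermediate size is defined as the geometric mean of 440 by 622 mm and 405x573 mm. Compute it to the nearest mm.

422 × 597 mm

Short side: √(440 · 405) = √178200 ≈ 422.1 → 422 mm
Long side: √(622 · 573) = √356406 ≈ 597.0 → 597 mm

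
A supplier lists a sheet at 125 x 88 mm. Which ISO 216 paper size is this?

Aspect ratio 125/88 ≈ 1.420 — close to the ISO √2 ≈ 1.414.
In the B-series (B0 = 1000 × 1414 mm): B7 = 88 × 125 mm.

B7 (88 × 125 mm)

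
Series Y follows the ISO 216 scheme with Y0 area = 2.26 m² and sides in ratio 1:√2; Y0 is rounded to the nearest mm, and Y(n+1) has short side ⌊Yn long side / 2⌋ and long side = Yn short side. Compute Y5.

223 × 316 mm

Let Y0's short side be w mm. w · w√2 = 2.26 m² = 2,260,000 mm², so w ≈ 1264.1 mm and w√2 ≈ 1787.8 mm → Y0 = 1264 × 1788 mm.
Y1: ⌊1788/2⌋ × 1264 = 894 × 1264 mm
Y2: ⌊1264/2⌋ × 894 = 632 × 894 mm
Y3: ⌊894/2⌋ × 632 = 447 × 632 mm
Y4: ⌊632/2⌋ × 447 = 316 × 447 mm
Y5: ⌊447/2⌋ × 316 = 223 × 316 mm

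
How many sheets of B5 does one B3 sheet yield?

4

Each ISO step halves the sheet: 1 × B3 → 2 × B4 → 4 × B5
From B3 to B5 is 2 halving steps: 2^2 = 4.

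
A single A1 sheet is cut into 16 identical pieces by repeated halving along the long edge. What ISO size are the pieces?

A5

16 = 2^4, so 4 halving steps.
A1 → A2 → … → A5 after 4 steps.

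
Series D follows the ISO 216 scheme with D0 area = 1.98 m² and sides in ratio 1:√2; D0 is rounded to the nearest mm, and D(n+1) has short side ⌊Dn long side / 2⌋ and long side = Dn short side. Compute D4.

295 × 418 mm

Let D0's short side be w mm. w · w√2 = 1.98 m² = 1,980,000 mm², so w ≈ 1183.2 mm and w√2 ≈ 1673.4 mm → D0 = 1183 × 1673 mm.
D1: ⌊1673/2⌋ × 1183 = 836 × 1183 mm
D2: ⌊1183/2⌋ × 836 = 591 × 836 mm
D3: ⌊836/2⌋ × 591 = 418 × 591 mm
D4: ⌊591/2⌋ × 418 = 295 × 418 mm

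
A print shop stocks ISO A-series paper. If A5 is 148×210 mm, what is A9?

37 × 52 mm

A6: ⌊210/2⌋ × 148 = 105 × 148 mm
A7: ⌊148/2⌋ × 105 = 74 × 105 mm
A8: ⌊105/2⌋ × 74 = 52 × 74 mm
A9: ⌊74/2⌋ × 52 = 37 × 52 mm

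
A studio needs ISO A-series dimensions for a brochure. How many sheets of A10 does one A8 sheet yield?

4

Each ISO step halves the sheet: 1 × A8 → 2 × A9 → 4 × A10
From A8 to A10 is 2 halving steps: 2^2 = 4.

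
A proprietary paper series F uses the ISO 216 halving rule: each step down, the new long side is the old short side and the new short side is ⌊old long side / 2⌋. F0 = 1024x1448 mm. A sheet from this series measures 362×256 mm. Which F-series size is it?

F0: 1024 × 1448 mm
F1: 724 × 1024 mm
F2: 512 × 724 mm
F3: 362 × 512 mm
F4: 256 × 362 mm
F5: 181 × 256 mm
→ matches F4.

F4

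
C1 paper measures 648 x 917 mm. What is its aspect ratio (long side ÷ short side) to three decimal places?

917 / 648 = 1.415
Matches √2 ≈ 1.414 — the ISO 216 defining ratio.

1.415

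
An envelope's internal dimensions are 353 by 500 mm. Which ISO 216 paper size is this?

Aspect ratio 500/353 ≈ 1.416 — close to the ISO √2 ≈ 1.414.
In the B-series (B0 = 1000 × 1414 mm): B3 = 353 × 500 mm.

B3 (353 × 500 mm)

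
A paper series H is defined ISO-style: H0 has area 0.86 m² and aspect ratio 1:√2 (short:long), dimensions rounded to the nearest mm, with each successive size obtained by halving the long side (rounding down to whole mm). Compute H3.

275 × 390 mm

Let H0's short side be w mm. w · w√2 = 0.86 m² = 860,000 mm², so w ≈ 779.8 mm and w√2 ≈ 1102.8 mm → H0 = 780 × 1103 mm.
H1: ⌊1103/2⌋ × 780 = 551 × 780 mm
H2: ⌊780/2⌋ × 551 = 390 × 551 mm
H3: ⌊551/2⌋ × 390 = 275 × 390 mm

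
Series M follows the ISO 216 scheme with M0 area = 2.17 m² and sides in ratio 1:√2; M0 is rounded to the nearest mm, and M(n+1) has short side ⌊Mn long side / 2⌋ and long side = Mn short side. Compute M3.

Let M0's short side be w mm. w · w√2 = 2.17 m² = 2,170,000 mm², so w ≈ 1238.7 mm and w√2 ≈ 1751.8 mm → M0 = 1239 × 1752 mm.
M1: ⌊1752/2⌋ × 1239 = 876 × 1239 mm
M2: ⌊1239/2⌋ × 876 = 619 × 876 mm
M3: ⌊876/2⌋ × 619 = 438 × 619 mm

438 × 619 mm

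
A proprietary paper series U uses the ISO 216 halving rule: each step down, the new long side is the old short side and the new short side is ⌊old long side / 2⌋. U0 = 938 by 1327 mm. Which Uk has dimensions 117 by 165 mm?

U0: 938 × 1327 mm
U1: 663 × 938 mm
U2: 469 × 663 mm
U3: 331 × 469 mm
U4: 234 × 331 mm
U5: 165 × 234 mm
U6: 117 × 165 mm
U7: 82 × 117 mm
→ matches U6.

U6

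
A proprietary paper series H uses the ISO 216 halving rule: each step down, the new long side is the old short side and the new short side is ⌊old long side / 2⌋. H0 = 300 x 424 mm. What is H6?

37 × 53 mm

H1: ⌊424/2⌋ × 300 = 212 × 300 mm
H2: ⌊300/2⌋ × 212 = 150 × 212 mm
H3: ⌊212/2⌋ × 150 = 106 × 150 mm
H4: ⌊150/2⌋ × 106 = 75 × 106 mm
H5: ⌊106/2⌋ × 75 = 53 × 75 mm
H6: ⌊75/2⌋ × 53 = 37 × 53 mm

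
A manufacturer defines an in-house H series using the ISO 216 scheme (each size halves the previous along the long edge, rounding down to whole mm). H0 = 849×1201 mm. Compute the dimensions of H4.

212 × 300 mm

H1: ⌊1201/2⌋ × 849 = 600 × 849 mm
H2: ⌊849/2⌋ × 600 = 424 × 600 mm
H3: ⌊600/2⌋ × 424 = 300 × 424 mm
H4: ⌊424/2⌋ × 300 = 212 × 300 mm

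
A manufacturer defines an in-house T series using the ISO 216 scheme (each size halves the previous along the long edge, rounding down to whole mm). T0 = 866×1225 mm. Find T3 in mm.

306 × 433 mm

T1: ⌊1225/2⌋ × 866 = 612 × 866 mm
T2: ⌊866/2⌋ × 612 = 433 × 612 mm
T3: ⌊612/2⌋ × 433 = 306 × 433 mm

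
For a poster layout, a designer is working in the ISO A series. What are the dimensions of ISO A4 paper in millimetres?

A0 = 841 × 1189 mm (A0 has area 1 m², aspect 1:√2).
A1: ⌊1189/2⌋ × 841 = 594 × 841 mm
A2: ⌊841/2⌋ × 594 = 420 × 594 mm
A3: ⌊594/2⌋ × 420 = 297 × 420 mm
A4: ⌊420/2⌋ × 297 = 210 × 297 mm

210 × 297 mm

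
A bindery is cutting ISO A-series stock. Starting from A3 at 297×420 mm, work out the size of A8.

A4: ⌊420/2⌋ × 297 = 210 × 297 mm
A5: ⌊297/2⌋ × 210 = 148 × 210 mm
A6: ⌊210/2⌋ × 148 = 105 × 148 mm
A7: ⌊148/2⌋ × 105 = 74 × 105 mm
A8: ⌊105/2⌋ × 74 = 52 × 74 mm

52 × 74 mm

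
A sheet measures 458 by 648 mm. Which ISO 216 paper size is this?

Aspect ratio 648/458 ≈ 1.415 — close to the ISO √2 ≈ 1.414.
In the C-series (envelope sizes, between A and B): C2 = 458 × 648 mm.

C2 (458 × 648 mm)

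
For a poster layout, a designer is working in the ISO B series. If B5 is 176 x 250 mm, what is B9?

44 × 62 mm

B6: ⌊250/2⌋ × 176 = 125 × 176 mm
B7: ⌊176/2⌋ × 125 = 88 × 125 mm
B8: ⌊125/2⌋ × 88 = 62 × 88 mm
B9: ⌊88/2⌋ × 62 = 44 × 62 mm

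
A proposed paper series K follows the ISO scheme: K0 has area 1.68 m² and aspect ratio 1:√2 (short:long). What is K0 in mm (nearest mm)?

Let the short side be w mm. Then w · w√2 = 1.68 m² = 1,680,000 mm².
w² = 1,680,000/√2, so w ≈ 1089.9 mm; long side = w√2 ≈ 1541.4 mm.

1090 × 1541 mm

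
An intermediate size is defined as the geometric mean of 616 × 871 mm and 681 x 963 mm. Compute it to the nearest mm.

648 × 916 mm

Short side: √(616 · 681) = √419496 ≈ 647.7 → 648 mm
Long side: √(871 · 963) = √838773 ≈ 915.8 → 916 mm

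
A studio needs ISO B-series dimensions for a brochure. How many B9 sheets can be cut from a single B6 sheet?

B6 = 125 × 176 mm; B9 = 44 × 62 mm.
Each halving step doubles the count; 3 steps from B6 to B9.
2^3 = 8.

8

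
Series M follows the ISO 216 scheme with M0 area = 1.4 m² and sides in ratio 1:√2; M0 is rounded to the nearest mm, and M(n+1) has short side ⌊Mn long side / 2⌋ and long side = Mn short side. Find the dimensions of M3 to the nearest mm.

351 × 497 mm

Let M0's short side be w mm. w · w√2 = 1.4 m² = 1,400,000 mm², so w ≈ 995.0 mm and w√2 ≈ 1407.1 mm → M0 = 995 × 1407 mm.
M1: ⌊1407/2⌋ × 995 = 703 × 995 mm
M2: ⌊995/2⌋ × 703 = 497 × 703 mm
M3: ⌊703/2⌋ × 497 = 351 × 497 mm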